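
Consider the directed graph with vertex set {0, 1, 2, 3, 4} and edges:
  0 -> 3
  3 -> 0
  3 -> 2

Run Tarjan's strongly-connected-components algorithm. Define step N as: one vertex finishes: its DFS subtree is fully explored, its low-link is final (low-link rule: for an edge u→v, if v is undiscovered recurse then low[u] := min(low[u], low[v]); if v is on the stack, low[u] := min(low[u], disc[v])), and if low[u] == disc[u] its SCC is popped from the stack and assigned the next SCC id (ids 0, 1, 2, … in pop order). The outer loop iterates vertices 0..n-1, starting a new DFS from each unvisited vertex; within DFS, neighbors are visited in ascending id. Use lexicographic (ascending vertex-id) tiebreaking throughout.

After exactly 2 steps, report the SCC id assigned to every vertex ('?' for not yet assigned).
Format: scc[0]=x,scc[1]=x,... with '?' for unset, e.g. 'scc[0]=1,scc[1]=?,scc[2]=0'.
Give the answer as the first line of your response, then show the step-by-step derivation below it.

scc[0]=?,scc[1]=?,scc[2]=0,scc[3]=?,scc[4]=?

step 1: low=(low[0]=0,low[1]=?,low[2]=2,low[3]=0,low[4]=?); scc=(scc[0]=?,scc[1]=?,scc[2]=0,scc[3]=?,scc[4]=?)
step 2: low=(low[0]=0,low[1]=?,low[2]=2,low[3]=0,low[4]=?); scc=(scc[0]=?,scc[1]=?,scc[2]=0,scc[3]=?,scc[4]=?)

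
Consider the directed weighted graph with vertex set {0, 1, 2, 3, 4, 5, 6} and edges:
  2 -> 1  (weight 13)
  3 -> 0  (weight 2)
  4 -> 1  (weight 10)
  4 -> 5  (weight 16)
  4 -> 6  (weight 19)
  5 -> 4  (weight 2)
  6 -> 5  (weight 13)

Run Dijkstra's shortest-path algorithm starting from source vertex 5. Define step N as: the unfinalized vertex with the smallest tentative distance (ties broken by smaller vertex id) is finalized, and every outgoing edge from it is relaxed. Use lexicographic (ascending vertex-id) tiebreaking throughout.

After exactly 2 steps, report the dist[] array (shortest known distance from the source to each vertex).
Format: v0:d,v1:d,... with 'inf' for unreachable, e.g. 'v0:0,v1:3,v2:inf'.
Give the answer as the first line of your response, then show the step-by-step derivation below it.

v0:inf,v1:12,v2:inf,v3:inf,v4:2,v5:0,v6:21

step 1: dist = v0:inf,v1:inf,v2:inf,v3:inf,v4:2,v5:0,v6:inf
step 2: dist = v0:inf,v1:12,v2:inf,v3:inf,v4:2,v5:0,v6:21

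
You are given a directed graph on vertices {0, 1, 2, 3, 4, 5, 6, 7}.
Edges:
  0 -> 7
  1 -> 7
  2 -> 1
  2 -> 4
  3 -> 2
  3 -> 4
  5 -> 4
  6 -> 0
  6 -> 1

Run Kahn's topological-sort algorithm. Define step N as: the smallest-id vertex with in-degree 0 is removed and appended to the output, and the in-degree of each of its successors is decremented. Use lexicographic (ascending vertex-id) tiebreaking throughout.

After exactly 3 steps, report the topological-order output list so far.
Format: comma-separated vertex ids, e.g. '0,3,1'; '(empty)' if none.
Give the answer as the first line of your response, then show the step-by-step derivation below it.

3,2,5

step 1: output 3; order=[3]; indeg=(1,2,0,0,2,0,0,2)
step 2: output 2; order=[3,2]; indeg=(1,1,0,0,1,0,0,2)
step 3: output 5; order=[3,2,5]; indeg=(1,1,0,0,0,0,0,2)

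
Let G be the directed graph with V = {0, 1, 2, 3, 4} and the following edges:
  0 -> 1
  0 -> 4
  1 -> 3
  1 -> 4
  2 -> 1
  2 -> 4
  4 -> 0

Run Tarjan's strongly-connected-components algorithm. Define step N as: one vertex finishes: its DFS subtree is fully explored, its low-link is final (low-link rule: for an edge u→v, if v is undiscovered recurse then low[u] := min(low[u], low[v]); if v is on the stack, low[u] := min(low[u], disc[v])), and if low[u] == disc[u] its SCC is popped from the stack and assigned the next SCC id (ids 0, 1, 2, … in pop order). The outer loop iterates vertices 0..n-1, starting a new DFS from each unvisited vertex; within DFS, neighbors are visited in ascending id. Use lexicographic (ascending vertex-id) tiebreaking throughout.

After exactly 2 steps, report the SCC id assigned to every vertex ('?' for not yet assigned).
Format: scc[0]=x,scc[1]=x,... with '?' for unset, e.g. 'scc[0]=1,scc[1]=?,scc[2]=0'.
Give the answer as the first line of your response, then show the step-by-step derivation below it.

scc[0]=?,scc[1]=?,scc[2]=?,scc[3]=0,scc[4]=?

step 1: low=(low[0]=0,low[1]=1,low[2]=?,low[3]=2,low[4]=?); scc=(scc[0]=?,scc[1]=?,scc[2]=?,scc[3]=0,scc[4]=?)
step 2: low=(low[0]=0,low[1]=1,low[2]=?,low[3]=2,low[4]=0); scc=(scc[0]=?,scc[1]=?,scc[2]=?,scc[3]=0,scc[4]=?)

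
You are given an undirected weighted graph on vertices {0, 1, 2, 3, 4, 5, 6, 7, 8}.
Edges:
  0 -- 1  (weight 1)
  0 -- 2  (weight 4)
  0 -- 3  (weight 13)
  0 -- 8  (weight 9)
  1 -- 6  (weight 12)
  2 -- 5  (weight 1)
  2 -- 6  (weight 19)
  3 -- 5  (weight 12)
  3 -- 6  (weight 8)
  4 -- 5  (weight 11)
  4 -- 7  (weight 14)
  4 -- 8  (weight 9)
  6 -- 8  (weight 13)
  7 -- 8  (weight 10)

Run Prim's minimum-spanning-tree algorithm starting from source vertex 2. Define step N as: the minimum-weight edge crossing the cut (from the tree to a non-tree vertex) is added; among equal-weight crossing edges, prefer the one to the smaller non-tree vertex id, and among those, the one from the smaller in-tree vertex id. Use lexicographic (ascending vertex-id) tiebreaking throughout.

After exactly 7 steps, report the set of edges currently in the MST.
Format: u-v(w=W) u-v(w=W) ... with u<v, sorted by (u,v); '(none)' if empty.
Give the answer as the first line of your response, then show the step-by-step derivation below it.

0-1(w=1) 0-2(w=4) 0-8(w=9) 2-5(w=1) 3-5(w=12) 4-8(w=9) 7-8(w=10)

step 1: add edge 2-5 (w=1); MST = {2-5(w=1)}
step 2: add edge 0-2 (w=4); MST = {0-2(w=4) 2-5(w=1)}
step 3: add edge 0-1 (w=1); MST = {0-1(w=1) 0-2(w=4) 2-5(w=1)}
step 4: add edge 0-8 (w=9); MST = {0-1(w=1) 0-2(w=4) 0-8(w=9) 2-5(w=1)}
step 5: add edge 4-8 (w=9); MST = {0-1(w=1) 0-2(w=4) 0-8(w=9) 2-5(w=1) 4-8(w=9)}
step 6: add edge 7-8 (w=10); MST = {0-1(w=1) 0-2(w=4) 0-8(w=9) 2-5(w=1) 4-8(w=9) 7-8(w=10)}
step 7: add edge 3-5 (w=12); MST = {0-1(w=1) 0-2(w=4) 0-8(w=9) 2-5(w=1) 3-5(w=12) 4-8(w=9) 7-8(w=10)}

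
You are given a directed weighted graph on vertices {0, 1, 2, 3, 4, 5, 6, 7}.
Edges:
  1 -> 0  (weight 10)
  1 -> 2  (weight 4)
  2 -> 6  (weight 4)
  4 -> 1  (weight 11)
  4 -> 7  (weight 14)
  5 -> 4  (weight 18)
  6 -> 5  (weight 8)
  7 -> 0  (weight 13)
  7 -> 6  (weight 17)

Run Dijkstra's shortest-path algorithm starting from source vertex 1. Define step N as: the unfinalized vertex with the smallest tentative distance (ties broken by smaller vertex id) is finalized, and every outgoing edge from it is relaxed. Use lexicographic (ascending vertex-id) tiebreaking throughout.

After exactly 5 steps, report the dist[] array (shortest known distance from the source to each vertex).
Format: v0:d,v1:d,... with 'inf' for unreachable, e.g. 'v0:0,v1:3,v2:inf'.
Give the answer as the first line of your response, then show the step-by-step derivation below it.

v0:10,v1:0,v2:4,v3:inf,v4:34,v5:16,v6:8,v7:inf

step 1: dist = v0:10,v1:0,v2:4,v3:inf,v4:inf,v5:inf,v6:inf,v7:inf
step 2: dist = v0:10,v1:0,v2:4,v3:inf,v4:inf,v5:inf,v6:8,v7:inf
step 3: dist = v0:10,v1:0,v2:4,v3:inf,v4:inf,v5:16,v6:8,v7:inf
step 4: dist = v0:10,v1:0,v2:4,v3:inf,v4:inf,v5:16,v6:8,v7:inf
step 5: dist = v0:10,v1:0,v2:4,v3:inf,v4:34,v5:16,v6:8,v7:inf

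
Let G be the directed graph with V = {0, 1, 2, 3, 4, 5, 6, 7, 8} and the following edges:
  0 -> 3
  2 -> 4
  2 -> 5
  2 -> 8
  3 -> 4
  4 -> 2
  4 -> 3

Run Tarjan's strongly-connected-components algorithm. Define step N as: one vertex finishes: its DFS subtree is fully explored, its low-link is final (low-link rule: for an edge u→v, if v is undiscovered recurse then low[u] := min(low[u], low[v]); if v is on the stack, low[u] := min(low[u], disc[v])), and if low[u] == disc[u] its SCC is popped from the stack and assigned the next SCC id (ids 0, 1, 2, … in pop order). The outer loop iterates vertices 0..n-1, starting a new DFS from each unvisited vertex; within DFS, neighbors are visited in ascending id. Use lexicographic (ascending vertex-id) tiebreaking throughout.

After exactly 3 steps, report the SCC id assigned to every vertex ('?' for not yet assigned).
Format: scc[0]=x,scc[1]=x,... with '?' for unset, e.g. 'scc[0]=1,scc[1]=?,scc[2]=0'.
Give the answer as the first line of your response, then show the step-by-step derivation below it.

scc[0]=?,scc[1]=?,scc[2]=?,scc[3]=?,scc[4]=?,scc[5]=0,scc[6]=?,scc[7]=?,scc[8]=1

step 1: low=(low[0]=0,low[1]=?,low[2]=2,low[3]=1,low[4]=2,low[5]=4,low[6]=?,low[7]=?,low[8]=?); scc=(scc[0]=?,scc[1]=?,scc[2]=?,scc[3]=?,scc[4]=?,scc[5]=0,scc[6]=?,scc[7]=?,scc[8]=?)
step 2: low=(low[0]=0,low[1]=?,low[2]=2,low[3]=1,low[4]=2,low[5]=4,low[6]=?,low[7]=?,low[8]=5); scc=(scc[0]=?,scc[1]=?,scc[2]=?,scc[3]=?,scc[4]=?,scc[5]=0,scc[6]=?,scc[7]=?,scc[8]=1)
step 3: low=(low[0]=0,low[1]=?,low[2]=2,low[3]=1,low[4]=2,low[5]=4,low[6]=?,low[7]=?,low[8]=5); scc=(scc[0]=?,scc[1]=?,scc[2]=?,scc[3]=?,scc[4]=?,scc[5]=0,scc[6]=?,scc[7]=?,scc[8]=1)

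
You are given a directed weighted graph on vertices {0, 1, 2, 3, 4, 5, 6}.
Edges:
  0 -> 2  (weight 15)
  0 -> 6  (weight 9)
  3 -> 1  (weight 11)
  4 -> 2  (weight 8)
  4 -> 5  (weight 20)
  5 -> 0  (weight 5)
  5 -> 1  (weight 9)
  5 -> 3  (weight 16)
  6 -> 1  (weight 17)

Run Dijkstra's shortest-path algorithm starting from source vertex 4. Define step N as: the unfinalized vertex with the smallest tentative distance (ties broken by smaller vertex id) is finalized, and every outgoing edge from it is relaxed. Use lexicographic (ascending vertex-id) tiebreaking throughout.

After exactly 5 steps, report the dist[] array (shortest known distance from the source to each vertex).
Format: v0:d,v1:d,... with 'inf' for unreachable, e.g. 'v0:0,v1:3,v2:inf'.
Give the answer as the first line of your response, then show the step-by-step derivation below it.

v0:25,v1:29,v2:8,v3:36,v4:0,v5:20,v6:34

step 1: dist = v0:inf,v1:inf,v2:8,v3:inf,v4:0,v5:20,v6:inf
step 2: dist = v0:inf,v1:inf,v2:8,v3:inf,v4:0,v5:20,v6:inf
step 3: dist = v0:25,v1:29,v2:8,v3:36,v4:0,v5:20,v6:inf
step 4: dist = v0:25,v1:29,v2:8,v3:36,v4:0,v5:20,v6:34
step 5: dist = v0:25,v1:29,v2:8,v3:36,v4:0,v5:20,v6:34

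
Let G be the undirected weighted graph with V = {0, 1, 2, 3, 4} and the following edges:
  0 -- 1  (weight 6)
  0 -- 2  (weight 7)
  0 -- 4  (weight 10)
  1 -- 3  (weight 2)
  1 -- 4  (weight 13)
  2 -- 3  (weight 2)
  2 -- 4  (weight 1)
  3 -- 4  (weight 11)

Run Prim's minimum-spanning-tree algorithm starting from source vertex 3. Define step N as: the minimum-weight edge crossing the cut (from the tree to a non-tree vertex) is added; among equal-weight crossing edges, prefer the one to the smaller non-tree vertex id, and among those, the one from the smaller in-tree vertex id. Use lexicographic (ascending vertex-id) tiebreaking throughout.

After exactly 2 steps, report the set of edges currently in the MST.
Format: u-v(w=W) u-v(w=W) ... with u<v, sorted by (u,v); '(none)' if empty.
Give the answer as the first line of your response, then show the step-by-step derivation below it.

1-3(w=2) 2-3(w=2)

step 1: add edge 1-3 (w=2); MST = {1-3(w=2)}
step 2: add edge 2-3 (w=2); MST = {1-3(w=2) 2-3(w=2)}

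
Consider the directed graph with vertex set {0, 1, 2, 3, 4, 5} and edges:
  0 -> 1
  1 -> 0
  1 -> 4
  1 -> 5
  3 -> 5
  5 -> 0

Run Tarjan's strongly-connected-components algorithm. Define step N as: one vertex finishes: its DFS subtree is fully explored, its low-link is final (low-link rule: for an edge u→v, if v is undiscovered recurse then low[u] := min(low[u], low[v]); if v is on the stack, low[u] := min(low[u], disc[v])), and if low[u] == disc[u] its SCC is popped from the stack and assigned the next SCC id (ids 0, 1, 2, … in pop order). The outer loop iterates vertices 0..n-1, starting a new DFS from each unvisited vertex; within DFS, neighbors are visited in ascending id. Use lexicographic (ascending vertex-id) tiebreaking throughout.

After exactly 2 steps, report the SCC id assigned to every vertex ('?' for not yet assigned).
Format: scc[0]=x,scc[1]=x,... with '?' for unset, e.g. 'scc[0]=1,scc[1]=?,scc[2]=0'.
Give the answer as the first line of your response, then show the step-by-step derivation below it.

scc[0]=?,scc[1]=?,scc[2]=?,scc[3]=?,scc[4]=0,scc[5]=?

step 1: low=(low[0]=0,low[1]=0,low[2]=?,low[3]=?,low[4]=2,low[5]=?); scc=(scc[0]=?,scc[1]=?,scc[2]=?,scc[3]=?,scc[4]=0,scc[5]=?)
step 2: low=(low[0]=0,low[1]=0,low[2]=?,low[3]=?,low[4]=2,low[5]=0); scc=(scc[0]=?,scc[1]=?,scc[2]=?,scc[3]=?,scc[4]=0,scc[5]=?)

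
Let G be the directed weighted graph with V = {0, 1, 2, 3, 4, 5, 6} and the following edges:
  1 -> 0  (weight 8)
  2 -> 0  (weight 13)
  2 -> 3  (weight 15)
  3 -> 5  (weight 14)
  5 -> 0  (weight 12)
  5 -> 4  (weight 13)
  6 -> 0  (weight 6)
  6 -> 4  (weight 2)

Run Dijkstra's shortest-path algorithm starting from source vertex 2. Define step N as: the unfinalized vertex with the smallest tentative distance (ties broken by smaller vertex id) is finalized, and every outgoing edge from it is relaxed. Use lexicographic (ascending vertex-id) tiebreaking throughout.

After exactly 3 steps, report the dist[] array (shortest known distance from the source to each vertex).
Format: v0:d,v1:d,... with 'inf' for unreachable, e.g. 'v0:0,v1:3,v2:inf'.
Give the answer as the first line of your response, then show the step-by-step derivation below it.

v0:13,v1:inf,v2:0,v3:15,v4:inf,v5:29,v6:inf

step 1: dist = v0:13,v1:inf,v2:0,v3:15,v4:inf,v5:inf,v6:inf
step 2: dist = v0:13,v1:inf,v2:0,v3:15,v4:inf,v5:inf,v6:inf
step 3: dist = v0:13,v1:inf,v2:0,v3:15,v4:inf,v5:29,v6:inf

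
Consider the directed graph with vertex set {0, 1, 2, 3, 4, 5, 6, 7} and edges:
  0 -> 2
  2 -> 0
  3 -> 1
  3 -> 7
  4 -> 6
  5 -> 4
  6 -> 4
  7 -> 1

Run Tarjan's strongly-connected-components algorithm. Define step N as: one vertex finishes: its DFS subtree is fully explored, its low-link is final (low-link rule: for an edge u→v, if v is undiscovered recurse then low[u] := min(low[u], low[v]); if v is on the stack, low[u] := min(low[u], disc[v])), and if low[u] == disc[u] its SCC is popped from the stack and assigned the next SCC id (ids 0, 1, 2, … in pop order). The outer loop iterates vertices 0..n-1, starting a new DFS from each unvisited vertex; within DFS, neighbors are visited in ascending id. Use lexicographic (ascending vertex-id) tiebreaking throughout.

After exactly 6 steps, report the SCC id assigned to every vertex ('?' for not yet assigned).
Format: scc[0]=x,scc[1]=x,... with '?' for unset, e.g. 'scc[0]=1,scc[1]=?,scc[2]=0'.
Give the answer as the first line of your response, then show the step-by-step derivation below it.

scc[0]=0,scc[1]=1,scc[2]=0,scc[3]=3,scc[4]=?,scc[5]=?,scc[6]=?,scc[7]=2

step 1: low=(low[0]=0,low[1]=?,low[2]=0,low[3]=?,low[4]=?,low[5]=?,low[6]=?,low[7]=?); scc=(scc[0]=?,scc[1]=?,scc[2]=?,scc[3]=?,scc[4]=?,scc[5]=?,scc[6]=?,scc[7]=?)
step 2: low=(low[0]=0,low[1]=?,low[2]=0,low[3]=?,low[4]=?,low[5]=?,low[6]=?,low[7]=?); scc=(scc[0]=0,scc[1]=?,scc[2]=0,scc[3]=?,scc[4]=?,scc[5]=?,scc[6]=?,scc[7]=?)
step 3: low=(low[0]=0,low[1]=2,low[2]=0,low[3]=?,low[4]=?,low[5]=?,low[6]=?,low[7]=?); scc=(scc[0]=0,scc[1]=1,scc[2]=0,scc[3]=?,scc[4]=?,scc[5]=?,scc[6]=?,scc[7]=?)
step 4: low=(low[0]=0,low[1]=2,low[2]=0,low[3]=3,low[4]=?,low[5]=?,low[6]=?,low[7]=4); scc=(scc[0]=0,scc[1]=1,scc[2]=0,scc[3]=?,scc[4]=?,scc[5]=?,scc[6]=?,scc[7]=2)
step 5: low=(low[0]=0,low[1]=2,low[2]=0,low[3]=3,low[4]=?,low[5]=?,low[6]=?,low[7]=4); scc=(scc[0]=0,scc[1]=1,scc[2]=0,scc[3]=3,scc[4]=?,scc[5]=?,scc[6]=?,scc[7]=2)
step 6: low=(low[0]=0,low[1]=2,low[2]=0,low[3]=3,low[4]=5,low[5]=?,low[6]=5,low[7]=4); scc=(scc[0]=0,scc[1]=1,scc[2]=0,scc[3]=3,scc[4]=?,scc[5]=?,scc[6]=?,scc[7]=2)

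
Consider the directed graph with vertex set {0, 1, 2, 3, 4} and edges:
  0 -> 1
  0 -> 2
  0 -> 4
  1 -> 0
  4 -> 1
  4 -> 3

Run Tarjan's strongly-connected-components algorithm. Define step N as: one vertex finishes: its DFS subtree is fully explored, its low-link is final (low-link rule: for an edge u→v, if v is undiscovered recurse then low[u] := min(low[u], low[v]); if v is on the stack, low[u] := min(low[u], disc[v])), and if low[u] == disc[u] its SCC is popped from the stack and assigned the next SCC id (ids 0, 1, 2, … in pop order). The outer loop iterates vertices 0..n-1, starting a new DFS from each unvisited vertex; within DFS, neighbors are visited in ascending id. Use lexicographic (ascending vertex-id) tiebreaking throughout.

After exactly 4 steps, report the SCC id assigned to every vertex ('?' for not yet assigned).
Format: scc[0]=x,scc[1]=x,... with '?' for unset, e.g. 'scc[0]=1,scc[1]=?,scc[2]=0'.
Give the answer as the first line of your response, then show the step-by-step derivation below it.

scc[0]=?,scc[1]=?,scc[2]=0,scc[3]=1,scc[4]=?

step 1: low=(low[0]=0,low[1]=0,low[2]=?,low[3]=?,low[4]=?); scc=(scc[0]=?,scc[1]=?,scc[2]=?,scc[3]=?,scc[4]=?)
step 2: low=(low[0]=0,low[1]=0,low[2]=2,low[3]=?,low[4]=?); scc=(scc[0]=?,scc[1]=?,scc[2]=0,scc[3]=?,scc[4]=?)
step 3: low=(low[0]=0,low[1]=0,low[2]=2,low[3]=4,low[4]=1); scc=(scc[0]=?,scc[1]=?,scc[2]=0,scc[3]=1,scc[4]=?)
step 4: low=(low[0]=0,low[1]=0,low[2]=2,low[3]=4,low[4]=1); scc=(scc[0]=?,scc[1]=?,scc[2]=0,scc[3]=1,scc[4]=?)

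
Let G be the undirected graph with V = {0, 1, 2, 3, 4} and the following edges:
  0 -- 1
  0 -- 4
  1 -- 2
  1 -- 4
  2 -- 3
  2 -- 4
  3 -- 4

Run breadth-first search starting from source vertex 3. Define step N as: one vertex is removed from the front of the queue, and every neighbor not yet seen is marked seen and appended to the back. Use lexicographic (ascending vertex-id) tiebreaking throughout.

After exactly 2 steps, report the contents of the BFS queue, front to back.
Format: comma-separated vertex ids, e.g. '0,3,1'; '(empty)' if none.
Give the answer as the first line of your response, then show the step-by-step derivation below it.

4,1

step 1: dequeue 3; queue=[2,4]; order=3
step 2: dequeue 2; queue=[4,1]; order=3,2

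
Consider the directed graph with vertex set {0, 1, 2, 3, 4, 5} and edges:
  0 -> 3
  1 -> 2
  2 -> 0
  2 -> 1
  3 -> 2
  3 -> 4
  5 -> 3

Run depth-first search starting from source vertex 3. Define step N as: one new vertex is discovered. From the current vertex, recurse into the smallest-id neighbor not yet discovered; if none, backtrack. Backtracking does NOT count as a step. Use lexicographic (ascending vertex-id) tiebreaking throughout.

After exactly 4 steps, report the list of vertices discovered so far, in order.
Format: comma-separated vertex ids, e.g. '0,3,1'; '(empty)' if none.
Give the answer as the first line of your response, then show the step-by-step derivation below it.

3,2,0,1

step 1: discover 3; path=3; order=3
step 2: discover 2; path=3>2; order=3,2
step 3: discover 0; path=3>2>0; order=3,2,0
step 4: discover 1; path=3>2>1; order=3,2,0,1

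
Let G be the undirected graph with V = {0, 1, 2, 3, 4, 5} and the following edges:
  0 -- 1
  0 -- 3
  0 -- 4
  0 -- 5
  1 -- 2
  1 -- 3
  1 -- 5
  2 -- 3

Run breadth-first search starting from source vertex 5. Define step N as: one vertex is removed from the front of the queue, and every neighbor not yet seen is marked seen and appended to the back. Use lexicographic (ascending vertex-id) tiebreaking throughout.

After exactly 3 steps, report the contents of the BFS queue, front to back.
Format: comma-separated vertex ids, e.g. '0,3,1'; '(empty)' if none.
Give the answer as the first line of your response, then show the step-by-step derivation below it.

3,4,2

step 1: dequeue 5; queue=[0,1]; order=5
step 2: dequeue 0; queue=[1,3,4]; order=5,0
step 3: dequeue 1; queue=[3,4,2]; order=5,0,1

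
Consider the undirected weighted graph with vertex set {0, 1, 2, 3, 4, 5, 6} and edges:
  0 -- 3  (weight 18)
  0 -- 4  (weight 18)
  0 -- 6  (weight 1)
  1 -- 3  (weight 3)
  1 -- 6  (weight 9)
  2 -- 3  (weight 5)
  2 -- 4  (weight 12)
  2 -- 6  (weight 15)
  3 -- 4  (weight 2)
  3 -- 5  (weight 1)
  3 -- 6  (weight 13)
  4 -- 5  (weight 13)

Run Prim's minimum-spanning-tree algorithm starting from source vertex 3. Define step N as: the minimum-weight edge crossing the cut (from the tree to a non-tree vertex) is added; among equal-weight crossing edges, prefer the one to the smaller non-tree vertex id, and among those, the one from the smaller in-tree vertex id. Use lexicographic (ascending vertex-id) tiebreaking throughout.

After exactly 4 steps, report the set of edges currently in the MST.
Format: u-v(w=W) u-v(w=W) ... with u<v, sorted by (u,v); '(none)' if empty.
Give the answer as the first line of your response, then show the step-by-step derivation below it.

1-3(w=3) 2-3(w=5) 3-4(w=2) 3-5(w=1)

step 1: add edge 3-5 (w=1); MST = {3-5(w=1)}
step 2: add edge 3-4 (w=2); MST = {3-4(w=2) 3-5(w=1)}
step 3: add edge 1-3 (w=3); MST = {1-3(w=3) 3-4(w=2) 3-5(w=1)}
step 4: add edge 2-3 (w=5); MST = {1-3(w=3) 2-3(w=5) 3-4(w=2) 3-5(w=1)}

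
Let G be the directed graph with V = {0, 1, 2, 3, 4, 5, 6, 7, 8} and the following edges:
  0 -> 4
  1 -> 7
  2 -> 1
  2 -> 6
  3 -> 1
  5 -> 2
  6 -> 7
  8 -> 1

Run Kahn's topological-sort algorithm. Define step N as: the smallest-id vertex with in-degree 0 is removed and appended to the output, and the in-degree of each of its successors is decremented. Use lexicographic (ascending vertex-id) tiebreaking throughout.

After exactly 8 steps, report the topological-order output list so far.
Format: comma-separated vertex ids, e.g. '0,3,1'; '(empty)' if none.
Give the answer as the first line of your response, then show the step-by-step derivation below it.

0,3,4,5,2,6,8,1

step 1: output 0; order=[0]; indeg=(0,3,1,0,0,0,1,2,0)
step 2: output 3; order=[0,3]; indeg=(0,2,1,0,0,0,1,2,0)
step 3: output 4; order=[0,3,4]; indeg=(0,2,1,0,0,0,1,2,0)
step 4: output 5; order=[0,3,4,5]; indeg=(0,2,0,0,0,0,1,2,0)
step 5: output 2; order=[0,3,4,5,2]; indeg=(0,1,0,0,0,0,0,2,0)
step 6: output 6; order=[0,3,4,5,2,6]; indeg=(0,1,0,0,0,0,0,1,0)
step 7: output 8; order=[0,3,4,5,2,6,8]; indeg=(0,0,0,0,0,0,0,1,0)
step 8: output 1; order=[0,3,4,5,2,6,8,1]; indeg=(0,0,0,0,0,0,0,0,0)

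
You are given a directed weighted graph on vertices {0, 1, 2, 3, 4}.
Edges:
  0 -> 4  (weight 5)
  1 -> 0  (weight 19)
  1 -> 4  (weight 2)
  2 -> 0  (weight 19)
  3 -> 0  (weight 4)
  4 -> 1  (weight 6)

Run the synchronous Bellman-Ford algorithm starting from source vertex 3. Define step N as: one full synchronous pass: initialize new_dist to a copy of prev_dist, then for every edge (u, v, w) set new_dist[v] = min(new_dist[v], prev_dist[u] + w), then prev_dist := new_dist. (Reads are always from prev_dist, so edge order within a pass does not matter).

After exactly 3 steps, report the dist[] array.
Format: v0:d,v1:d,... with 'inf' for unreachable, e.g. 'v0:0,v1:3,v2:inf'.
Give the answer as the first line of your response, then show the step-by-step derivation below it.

v0:4,v1:15,v2:inf,v3:0,v4:9

step 1: dist = v0:4,v1:inf,v2:inf,v3:0,v4:inf
step 2: dist = v0:4,v1:inf,v2:inf,v3:0,v4:9
step 3: dist = v0:4,v1:15,v2:inf,v3:0,v4:9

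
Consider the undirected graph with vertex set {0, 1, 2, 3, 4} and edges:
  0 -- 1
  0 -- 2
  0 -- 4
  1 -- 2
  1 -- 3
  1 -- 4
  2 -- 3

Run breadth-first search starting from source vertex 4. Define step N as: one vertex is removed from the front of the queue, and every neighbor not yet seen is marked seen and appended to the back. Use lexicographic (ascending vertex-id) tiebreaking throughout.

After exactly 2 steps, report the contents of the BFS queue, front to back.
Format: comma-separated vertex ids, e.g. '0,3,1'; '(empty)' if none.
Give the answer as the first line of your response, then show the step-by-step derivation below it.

1,2

step 1: dequeue 4; queue=[0,1]; order=4
step 2: dequeue 0; queue=[1,2]; order=4,0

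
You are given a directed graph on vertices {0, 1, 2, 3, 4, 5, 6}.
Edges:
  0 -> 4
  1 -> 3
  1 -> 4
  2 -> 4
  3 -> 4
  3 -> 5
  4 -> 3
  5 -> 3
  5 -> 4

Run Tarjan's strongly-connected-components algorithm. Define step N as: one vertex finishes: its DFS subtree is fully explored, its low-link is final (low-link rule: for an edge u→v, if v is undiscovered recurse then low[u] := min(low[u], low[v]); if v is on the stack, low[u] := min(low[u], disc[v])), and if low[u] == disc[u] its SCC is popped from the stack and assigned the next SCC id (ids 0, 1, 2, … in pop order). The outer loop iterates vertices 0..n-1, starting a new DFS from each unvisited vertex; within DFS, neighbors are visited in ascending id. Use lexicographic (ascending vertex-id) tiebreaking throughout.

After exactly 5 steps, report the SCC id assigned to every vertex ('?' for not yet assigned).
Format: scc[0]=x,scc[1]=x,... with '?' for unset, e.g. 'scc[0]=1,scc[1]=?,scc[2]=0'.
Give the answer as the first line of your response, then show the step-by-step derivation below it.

scc[0]=1,scc[1]=2,scc[2]=?,scc[3]=0,scc[4]=0,scc[5]=0,scc[6]=?

step 1: low=(low[0]=0,low[1]=?,low[2]=?,low[3]=1,low[4]=1,low[5]=1,low[6]=?); scc=(scc[0]=?,scc[1]=?,scc[2]=?,scc[3]=?,scc[4]=?,scc[5]=?,scc[6]=?)
step 2: low=(low[0]=0,low[1]=?,low[2]=?,low[3]=1,low[4]=1,low[5]=1,low[6]=?); scc=(scc[0]=?,scc[1]=?,scc[2]=?,scc[3]=?,scc[4]=?,scc[5]=?,scc[6]=?)
step 3: low=(low[0]=0,low[1]=?,low[2]=?,low[3]=1,low[4]=1,low[5]=1,low[6]=?); scc=(scc[0]=?,scc[1]=?,scc[2]=?,scc[3]=0,scc[4]=0,scc[5]=0,scc[6]=?)
step 4: low=(low[0]=0,low[1]=?,low[2]=?,low[3]=1,low[4]=1,low[5]=1,low[6]=?); scc=(scc[0]=1,scc[1]=?,scc[2]=?,scc[3]=0,scc[4]=0,scc[5]=0,scc[6]=?)
step 5: low=(low[0]=0,low[1]=4,low[2]=?,low[3]=1,low[4]=1,low[5]=1,low[6]=?); scc=(scc[0]=1,scc[1]=2,scc[2]=?,scc[3]=0,scc[4]=0,scc[5]=0,scc[6]=?)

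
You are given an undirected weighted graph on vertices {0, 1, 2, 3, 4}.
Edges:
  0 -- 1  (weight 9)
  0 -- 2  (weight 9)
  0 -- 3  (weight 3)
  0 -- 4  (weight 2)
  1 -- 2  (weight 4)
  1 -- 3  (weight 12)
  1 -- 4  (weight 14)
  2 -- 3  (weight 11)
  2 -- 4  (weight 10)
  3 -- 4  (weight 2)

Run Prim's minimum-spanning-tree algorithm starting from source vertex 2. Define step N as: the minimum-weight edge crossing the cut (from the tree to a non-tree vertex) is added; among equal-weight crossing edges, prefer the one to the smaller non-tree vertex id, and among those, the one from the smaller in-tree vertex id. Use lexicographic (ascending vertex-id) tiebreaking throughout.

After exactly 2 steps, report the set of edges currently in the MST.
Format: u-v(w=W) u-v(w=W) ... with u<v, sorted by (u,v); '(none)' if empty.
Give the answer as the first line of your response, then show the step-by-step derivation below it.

0-1(w=9) 1-2(w=4)

step 1: add edge 1-2 (w=4); MST = {1-2(w=4)}
step 2: add edge 0-1 (w=9); MST = {0-1(w=9) 1-2(w=4)}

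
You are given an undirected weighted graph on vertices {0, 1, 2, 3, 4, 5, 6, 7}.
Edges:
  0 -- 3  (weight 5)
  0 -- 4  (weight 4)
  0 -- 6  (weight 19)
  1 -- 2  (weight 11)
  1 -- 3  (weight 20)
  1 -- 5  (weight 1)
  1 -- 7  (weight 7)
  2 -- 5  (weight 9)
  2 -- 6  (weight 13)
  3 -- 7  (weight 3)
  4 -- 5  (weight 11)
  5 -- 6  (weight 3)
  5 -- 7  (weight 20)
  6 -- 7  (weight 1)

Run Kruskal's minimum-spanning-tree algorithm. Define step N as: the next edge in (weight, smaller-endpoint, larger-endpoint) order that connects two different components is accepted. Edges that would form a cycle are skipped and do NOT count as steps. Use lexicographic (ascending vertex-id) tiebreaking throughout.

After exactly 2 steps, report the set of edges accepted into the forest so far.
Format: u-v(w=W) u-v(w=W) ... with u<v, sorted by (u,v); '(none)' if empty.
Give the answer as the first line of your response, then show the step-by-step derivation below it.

1-5(w=1) 6-7(w=1)

step 1: add edge 1-5 (w=1); MST = {1-5(w=1)}
step 2: add edge 6-7 (w=1); MST = {1-5(w=1) 6-7(w=1)}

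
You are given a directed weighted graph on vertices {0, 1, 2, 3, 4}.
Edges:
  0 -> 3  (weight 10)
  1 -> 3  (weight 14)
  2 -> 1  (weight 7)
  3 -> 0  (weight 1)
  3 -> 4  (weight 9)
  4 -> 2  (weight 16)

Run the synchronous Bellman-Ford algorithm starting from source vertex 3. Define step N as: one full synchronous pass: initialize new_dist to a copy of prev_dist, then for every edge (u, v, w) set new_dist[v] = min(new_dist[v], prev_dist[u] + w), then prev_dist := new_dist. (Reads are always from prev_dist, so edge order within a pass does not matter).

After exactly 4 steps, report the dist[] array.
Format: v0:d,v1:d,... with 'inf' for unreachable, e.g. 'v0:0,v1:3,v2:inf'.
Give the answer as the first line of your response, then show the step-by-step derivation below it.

v0:1,v1:32,v2:25,v3:0,v4:9

step 1: dist = v0:1,v1:inf,v2:inf,v3:0,v4:9
step 2: dist = v0:1,v1:inf,v2:25,v3:0,v4:9
step 3: dist = v0:1,v1:32,v2:25,v3:0,v4:9
step 4: dist = v0:1,v1:32,v2:25,v3:0,v4:9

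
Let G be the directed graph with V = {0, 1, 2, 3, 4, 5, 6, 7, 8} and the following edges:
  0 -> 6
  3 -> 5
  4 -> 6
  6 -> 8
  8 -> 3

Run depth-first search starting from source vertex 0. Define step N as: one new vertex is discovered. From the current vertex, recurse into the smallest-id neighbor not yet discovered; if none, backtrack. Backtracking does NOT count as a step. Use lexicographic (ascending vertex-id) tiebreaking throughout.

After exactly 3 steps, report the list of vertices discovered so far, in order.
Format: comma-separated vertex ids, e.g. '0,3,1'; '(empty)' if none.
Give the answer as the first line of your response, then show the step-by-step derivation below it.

0,6,8

step 1: discover 0; path=0; order=0
step 2: discover 6; path=0>6; order=0,6
step 3: discover 8; path=0>6>8; order=0,6,8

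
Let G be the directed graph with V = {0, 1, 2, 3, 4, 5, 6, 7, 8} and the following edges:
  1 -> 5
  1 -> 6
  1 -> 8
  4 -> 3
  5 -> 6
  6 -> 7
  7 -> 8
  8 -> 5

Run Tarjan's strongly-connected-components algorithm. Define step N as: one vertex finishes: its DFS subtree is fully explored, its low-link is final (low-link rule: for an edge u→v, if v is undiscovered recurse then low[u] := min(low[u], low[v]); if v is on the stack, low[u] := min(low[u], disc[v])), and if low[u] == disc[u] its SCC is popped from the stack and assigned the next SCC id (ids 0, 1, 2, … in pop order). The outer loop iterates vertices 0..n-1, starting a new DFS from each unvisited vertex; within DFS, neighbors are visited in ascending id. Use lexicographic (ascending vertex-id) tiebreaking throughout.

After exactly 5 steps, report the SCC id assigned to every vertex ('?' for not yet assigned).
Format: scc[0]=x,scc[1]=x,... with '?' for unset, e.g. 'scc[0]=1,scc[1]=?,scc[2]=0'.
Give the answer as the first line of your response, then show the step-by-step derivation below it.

scc[0]=0,scc[1]=?,scc[2]=?,scc[3]=?,scc[4]=?,scc[5]=1,scc[6]=1,scc[7]=1,scc[8]=1

step 1: low=(low[0]=0,low[1]=?,low[2]=?,low[3]=?,low[4]=?,low[5]=?,low[6]=?,low[7]=?,low[8]=?); scc=(scc[0]=0,scc[1]=?,scc[2]=?,scc[3]=?,scc[4]=?,scc[5]=?,scc[6]=?,scc[7]=?,scc[8]=?)
step 2: low=(low[0]=0,low[1]=1,low[2]=?,low[3]=?,low[4]=?,low[5]=2,low[6]=3,low[7]=4,low[8]=2); scc=(scc[0]=0,scc[1]=?,scc[2]=?,scc[3]=?,scc[4]=?,scc[5]=?,scc[6]=?,scc[7]=?,scc[8]=?)
step 3: low=(low[0]=0,low[1]=1,low[2]=?,low[3]=?,low[4]=?,low[5]=2,low[6]=3,low[7]=2,low[8]=2); scc=(scc[0]=0,scc[1]=?,scc[2]=?,scc[3]=?,scc[4]=?,scc[5]=?,scc[6]=?,scc[7]=?,scc[8]=?)
step 4: low=(low[0]=0,low[1]=1,low[2]=?,low[3]=?,low[4]=?,low[5]=2,low[6]=2,low[7]=2,low[8]=2); scc=(scc[0]=0,scc[1]=?,scc[2]=?,scc[3]=?,scc[4]=?,scc[5]=?,scc[6]=?,scc[7]=?,scc[8]=?)
step 5: low=(low[0]=0,low[1]=1,low[2]=?,low[3]=?,low[4]=?,low[5]=2,low[6]=2,low[7]=2,low[8]=2); scc=(scc[0]=0,scc[1]=?,scc[2]=?,scc[3]=?,scc[4]=?,scc[5]=1,scc[6]=1,scc[7]=1,scc[8]=1)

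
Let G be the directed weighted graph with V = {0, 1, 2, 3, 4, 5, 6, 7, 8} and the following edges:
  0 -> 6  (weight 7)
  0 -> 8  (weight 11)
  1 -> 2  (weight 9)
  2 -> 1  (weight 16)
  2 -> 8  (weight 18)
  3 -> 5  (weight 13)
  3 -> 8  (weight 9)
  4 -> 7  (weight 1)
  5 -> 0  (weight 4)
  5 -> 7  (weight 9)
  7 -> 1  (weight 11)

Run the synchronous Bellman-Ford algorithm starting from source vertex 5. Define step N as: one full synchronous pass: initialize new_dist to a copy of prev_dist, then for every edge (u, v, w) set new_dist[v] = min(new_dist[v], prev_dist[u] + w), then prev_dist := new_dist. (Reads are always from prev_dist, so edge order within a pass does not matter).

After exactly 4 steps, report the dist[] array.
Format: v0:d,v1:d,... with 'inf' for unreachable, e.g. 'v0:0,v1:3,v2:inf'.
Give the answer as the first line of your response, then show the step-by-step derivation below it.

v0:4,v1:20,v2:29,v3:inf,v4:inf,v5:0,v6:11,v7:9,v8:15

step 1: dist = v0:4,v1:inf,v2:inf,v3:inf,v4:inf,v5:0,v6:inf,v7:9,v8:inf
step 2: dist = v0:4,v1:20,v2:inf,v3:inf,v4:inf,v5:0,v6:11,v7:9,v8:15
step 3: dist = v0:4,v1:20,v2:29,v3:inf,v4:inf,v5:0,v6:11,v7:9,v8:15
step 4: dist = v0:4,v1:20,v2:29,v3:inf,v4:inf,v5:0,v6:11,v7:9,v8:15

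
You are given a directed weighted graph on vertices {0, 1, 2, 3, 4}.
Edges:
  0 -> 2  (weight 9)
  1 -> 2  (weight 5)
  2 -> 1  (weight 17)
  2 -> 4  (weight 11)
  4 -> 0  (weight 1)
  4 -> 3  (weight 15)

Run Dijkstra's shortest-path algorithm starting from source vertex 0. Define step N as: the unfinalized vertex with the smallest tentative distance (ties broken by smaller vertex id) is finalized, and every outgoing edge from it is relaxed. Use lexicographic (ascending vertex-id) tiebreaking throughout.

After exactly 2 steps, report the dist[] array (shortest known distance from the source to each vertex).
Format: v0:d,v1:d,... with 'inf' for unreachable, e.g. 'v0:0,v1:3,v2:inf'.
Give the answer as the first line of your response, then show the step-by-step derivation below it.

v0:0,v1:26,v2:9,v3:inf,v4:20

step 1: dist = v0:0,v1:inf,v2:9,v3:inf,v4:inf
step 2: dist = v0:0,v1:26,v2:9,v3:inf,v4:20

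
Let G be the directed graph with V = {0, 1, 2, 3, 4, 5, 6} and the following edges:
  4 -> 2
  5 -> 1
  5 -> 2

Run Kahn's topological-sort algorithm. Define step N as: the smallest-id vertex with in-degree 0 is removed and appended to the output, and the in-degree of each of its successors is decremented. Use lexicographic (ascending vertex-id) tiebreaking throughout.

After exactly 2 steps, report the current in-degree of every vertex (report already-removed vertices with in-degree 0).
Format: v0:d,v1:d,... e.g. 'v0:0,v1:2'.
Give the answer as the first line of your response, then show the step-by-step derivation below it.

v0:0,v1:1,v2:2,v3:0,v4:0,v5:0,v6:0

step 1: output 0; order=[0]; indeg=(0,1,2,0,0,0,0)
step 2: output 3; order=[0,3]; indeg=(0,1,2,0,0,0,0)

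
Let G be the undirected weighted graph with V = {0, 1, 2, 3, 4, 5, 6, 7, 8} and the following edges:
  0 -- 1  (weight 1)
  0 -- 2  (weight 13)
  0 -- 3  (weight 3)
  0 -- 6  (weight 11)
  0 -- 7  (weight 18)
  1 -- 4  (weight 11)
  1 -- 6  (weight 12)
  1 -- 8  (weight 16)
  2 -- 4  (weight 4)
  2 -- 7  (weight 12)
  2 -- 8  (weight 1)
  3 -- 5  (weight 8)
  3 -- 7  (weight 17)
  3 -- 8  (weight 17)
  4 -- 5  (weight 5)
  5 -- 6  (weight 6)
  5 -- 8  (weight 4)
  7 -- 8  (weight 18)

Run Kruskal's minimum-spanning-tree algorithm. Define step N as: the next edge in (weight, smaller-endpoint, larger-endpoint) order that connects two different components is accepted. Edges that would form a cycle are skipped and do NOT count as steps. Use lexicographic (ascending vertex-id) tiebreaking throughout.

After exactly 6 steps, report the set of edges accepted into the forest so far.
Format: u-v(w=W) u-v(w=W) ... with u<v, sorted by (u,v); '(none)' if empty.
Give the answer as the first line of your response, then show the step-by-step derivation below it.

0-1(w=1) 0-3(w=3) 2-4(w=4) 2-8(w=1) 5-6(w=6) 5-8(w=4)

step 1: add edge 0-1 (w=1); MST = {0-1(w=1)}
step 2: add edge 2-8 (w=1); MST = {0-1(w=1) 2-8(w=1)}
step 3: add edge 0-3 (w=3); MST = {0-1(w=1) 0-3(w=3) 2-8(w=1)}
step 4: add edge 2-4 (w=4); MST = {0-1(w=1) 0-3(w=3) 2-4(w=4) 2-8(w=1)}
step 5: add edge 5-8 (w=4); MST = {0-1(w=1) 0-3(w=3) 2-4(w=4) 2-8(w=1) 5-8(w=4)}
step 6: add edge 5-6 (w=6); MST = {0-1(w=1) 0-3(w=3) 2-4(w=4) 2-8(w=1) 5-6(w=6) 5-8(w=4)}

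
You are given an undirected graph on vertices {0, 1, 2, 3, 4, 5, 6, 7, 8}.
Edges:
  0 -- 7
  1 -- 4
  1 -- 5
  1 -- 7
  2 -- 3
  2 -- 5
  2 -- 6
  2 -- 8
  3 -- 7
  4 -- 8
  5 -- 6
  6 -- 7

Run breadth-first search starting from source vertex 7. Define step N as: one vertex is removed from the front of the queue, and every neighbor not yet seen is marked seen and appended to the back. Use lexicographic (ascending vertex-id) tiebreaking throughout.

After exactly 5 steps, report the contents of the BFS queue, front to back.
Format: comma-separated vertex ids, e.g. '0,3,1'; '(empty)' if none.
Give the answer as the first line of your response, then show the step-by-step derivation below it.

4,5,2

step 1: dequeue 7; queue=[0,1,3,6]; order=7
step 2: dequeue 0; queue=[1,3,6]; order=7,0
step 3: dequeue 1; queue=[3,6,4,5]; order=7,0,1
step 4: dequeue 3; queue=[6,4,5,2]; order=7,0,1,3
step 5: dequeue 6; queue=[4,5,2]; order=7,0,1,3,6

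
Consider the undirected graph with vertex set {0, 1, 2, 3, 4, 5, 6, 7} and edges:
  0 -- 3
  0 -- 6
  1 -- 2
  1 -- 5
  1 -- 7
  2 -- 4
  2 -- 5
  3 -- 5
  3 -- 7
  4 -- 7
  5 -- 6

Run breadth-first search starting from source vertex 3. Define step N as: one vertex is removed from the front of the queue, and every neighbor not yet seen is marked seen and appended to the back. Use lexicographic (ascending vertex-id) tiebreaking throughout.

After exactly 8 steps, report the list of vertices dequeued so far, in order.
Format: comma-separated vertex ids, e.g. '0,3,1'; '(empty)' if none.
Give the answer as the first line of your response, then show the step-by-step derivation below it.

3,0,5,7,6,1,2,4

step 1: dequeue 3; queue=[0,5,7]; order=3
step 2: dequeue 0; queue=[5,7,6]; order=3,0
step 3: dequeue 5; queue=[7,6,1,2]; order=3,0,5
step 4: dequeue 7; queue=[6,1,2,4]; order=3,0,5,7
step 5: dequeue 6; queue=[1,2,4]; order=3,0,5,7,6
step 6: dequeue 1; queue=[2,4]; order=3,0,5,7,6,1
step 7: dequeue 2; queue=[4]; order=3,0,5,7,6,1,2
step 8: dequeue 4; queue=[(empty)]; order=3,0,5,7,6,1,2,4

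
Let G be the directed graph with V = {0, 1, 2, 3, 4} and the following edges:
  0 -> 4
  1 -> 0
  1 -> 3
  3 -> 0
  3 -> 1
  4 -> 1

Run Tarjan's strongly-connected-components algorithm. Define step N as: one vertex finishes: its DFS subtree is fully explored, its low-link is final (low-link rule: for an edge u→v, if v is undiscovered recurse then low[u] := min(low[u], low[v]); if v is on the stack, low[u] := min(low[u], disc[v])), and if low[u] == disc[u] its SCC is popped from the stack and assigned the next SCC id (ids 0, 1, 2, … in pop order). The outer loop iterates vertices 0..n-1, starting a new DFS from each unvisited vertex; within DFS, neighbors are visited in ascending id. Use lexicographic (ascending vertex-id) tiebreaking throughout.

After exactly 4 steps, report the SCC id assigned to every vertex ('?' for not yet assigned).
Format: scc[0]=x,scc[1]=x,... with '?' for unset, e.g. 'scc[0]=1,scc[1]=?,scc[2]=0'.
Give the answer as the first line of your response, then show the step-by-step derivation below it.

scc[0]=0,scc[1]=0,scc[2]=?,scc[3]=0,scc[4]=0

step 1: low=(low[0]=0,low[1]=0,low[2]=?,low[3]=0,low[4]=1); scc=(scc[0]=?,scc[1]=?,scc[2]=?,scc[3]=?,scc[4]=?)
step 2: low=(low[0]=0,low[1]=0,low[2]=?,low[3]=0,low[4]=1); scc=(scc[0]=?,scc[1]=?,scc[2]=?,scc[3]=?,scc[4]=?)
step 3: low=(low[0]=0,low[1]=0,low[2]=?,low[3]=0,low[4]=0); scc=(scc[0]=?,scc[1]=?,scc[2]=?,scc[3]=?,scc[4]=?)
step 4: low=(low[0]=0,low[1]=0,low[2]=?,low[3]=0,low[4]=0); scc=(scc[0]=0,scc[1]=0,scc[2]=?,scc[3]=0,scc[4]=0)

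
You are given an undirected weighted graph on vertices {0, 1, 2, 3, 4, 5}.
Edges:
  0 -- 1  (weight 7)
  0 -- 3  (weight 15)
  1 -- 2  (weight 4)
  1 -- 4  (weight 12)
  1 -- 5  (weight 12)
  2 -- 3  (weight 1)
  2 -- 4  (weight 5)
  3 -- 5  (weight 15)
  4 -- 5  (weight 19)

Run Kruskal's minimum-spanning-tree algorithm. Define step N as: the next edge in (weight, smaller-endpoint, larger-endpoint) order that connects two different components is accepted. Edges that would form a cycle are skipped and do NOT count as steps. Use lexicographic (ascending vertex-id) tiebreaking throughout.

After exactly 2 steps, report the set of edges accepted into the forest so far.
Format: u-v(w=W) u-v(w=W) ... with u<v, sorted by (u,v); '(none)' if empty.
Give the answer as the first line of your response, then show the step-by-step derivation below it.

1-2(w=4) 2-3(w=1)

step 1: add edge 2-3 (w=1); MST = {2-3(w=1)}
step 2: add edge 1-2 (w=4); MST = {1-2(w=4) 2-3(w=1)}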